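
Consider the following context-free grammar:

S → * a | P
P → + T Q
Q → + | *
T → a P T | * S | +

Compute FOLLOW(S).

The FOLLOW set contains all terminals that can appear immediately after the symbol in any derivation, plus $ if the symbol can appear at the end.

We compute FOLLOW(S) using the standard algorithm.
FOLLOW(S) starts with {$}.
FIRST(P) = {+}
FIRST(Q) = {*, +}
FIRST(S) = {*, +}
FIRST(T) = {*, +, a}
FOLLOW(P) = {$, *, +, a}
FOLLOW(Q) = {$, *, +, a}
FOLLOW(S) = {$, *, +}
FOLLOW(T) = {*, +}
Therefore, FOLLOW(S) = {$, *, +}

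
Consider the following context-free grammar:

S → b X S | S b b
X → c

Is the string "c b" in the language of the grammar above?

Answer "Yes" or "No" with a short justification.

No - no valid derivation exists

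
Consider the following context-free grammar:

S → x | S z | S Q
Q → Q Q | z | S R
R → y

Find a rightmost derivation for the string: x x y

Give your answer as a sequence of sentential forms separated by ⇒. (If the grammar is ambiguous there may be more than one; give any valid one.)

S ⇒ S Q ⇒ S S R ⇒ S S y ⇒ S x y ⇒ x x y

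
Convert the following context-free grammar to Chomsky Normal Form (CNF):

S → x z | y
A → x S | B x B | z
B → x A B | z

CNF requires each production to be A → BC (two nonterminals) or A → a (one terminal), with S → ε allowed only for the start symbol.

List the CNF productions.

TX → x; TZ → z; S → y; A → z; B → z; S → TX TZ; A → TX S; A → B X0; X0 → TX B; B → TX X1; X1 → A B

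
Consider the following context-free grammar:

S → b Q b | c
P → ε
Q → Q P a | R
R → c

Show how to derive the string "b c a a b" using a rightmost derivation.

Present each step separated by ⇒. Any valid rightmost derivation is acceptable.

S ⇒ b Q b ⇒ b Q P a b ⇒ b Q a b ⇒ b Q P a a b ⇒ b Q a a b ⇒ b R a a b ⇒ b c a a b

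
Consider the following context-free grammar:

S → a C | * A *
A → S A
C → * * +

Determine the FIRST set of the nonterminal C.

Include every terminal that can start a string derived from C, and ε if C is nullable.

We compute FIRST(C) using the standard algorithm.
FIRST(A) = {*, a}
FIRST(C) = {*}
FIRST(S) = {*, a}
Therefore, FIRST(C) = {*}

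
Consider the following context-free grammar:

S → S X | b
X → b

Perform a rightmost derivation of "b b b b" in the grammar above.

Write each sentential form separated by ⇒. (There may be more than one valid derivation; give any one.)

S ⇒ S X ⇒ S b ⇒ S X b ⇒ S b b ⇒ S X b b ⇒ S b b b ⇒ b b b b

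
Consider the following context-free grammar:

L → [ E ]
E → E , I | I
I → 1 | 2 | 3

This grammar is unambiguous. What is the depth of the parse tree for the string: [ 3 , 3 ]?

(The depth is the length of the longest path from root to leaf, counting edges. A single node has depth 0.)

4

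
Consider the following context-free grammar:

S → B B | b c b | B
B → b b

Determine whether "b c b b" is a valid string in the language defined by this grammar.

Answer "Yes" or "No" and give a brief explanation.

No - no valid derivation exists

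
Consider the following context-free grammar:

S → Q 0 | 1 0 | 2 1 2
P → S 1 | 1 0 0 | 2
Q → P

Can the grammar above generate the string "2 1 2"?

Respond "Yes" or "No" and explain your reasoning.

Yes - a valid derivation exists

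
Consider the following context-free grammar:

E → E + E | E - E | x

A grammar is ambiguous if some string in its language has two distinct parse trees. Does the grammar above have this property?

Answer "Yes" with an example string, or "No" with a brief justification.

Yes - the string 'x - x + x + x - x' has two distinct parse trees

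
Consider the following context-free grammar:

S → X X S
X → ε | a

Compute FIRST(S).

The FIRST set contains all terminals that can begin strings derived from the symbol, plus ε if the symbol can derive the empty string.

We compute FIRST(S) using the standard algorithm.
FIRST(S) = {a}
FIRST(X) = {a, ε}
Therefore, FIRST(S) = {a}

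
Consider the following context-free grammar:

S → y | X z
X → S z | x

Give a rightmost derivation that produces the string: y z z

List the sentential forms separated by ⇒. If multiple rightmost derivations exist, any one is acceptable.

S ⇒ X z ⇒ S z z ⇒ y z z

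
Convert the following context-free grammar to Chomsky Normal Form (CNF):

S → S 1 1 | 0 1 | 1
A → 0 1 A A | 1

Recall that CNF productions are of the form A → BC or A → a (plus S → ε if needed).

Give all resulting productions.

T1 → 1; T0 → 0; S → 1; A → 1; S → S X0; X0 → T1 T1; S → T0 T1; A → T0 X1; X1 → T1 X2; X2 → A A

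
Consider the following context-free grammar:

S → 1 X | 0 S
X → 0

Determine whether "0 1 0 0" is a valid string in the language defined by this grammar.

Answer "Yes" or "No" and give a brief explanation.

No - no valid derivation exists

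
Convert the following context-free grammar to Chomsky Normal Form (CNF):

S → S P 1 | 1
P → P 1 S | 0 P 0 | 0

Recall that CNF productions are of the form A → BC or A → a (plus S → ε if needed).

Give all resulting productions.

T1 → 1; S → 1; T0 → 0; P → 0; S → S X0; X0 → P T1; P → P X1; X1 → T1 S; P → T0 X2; X2 → P T0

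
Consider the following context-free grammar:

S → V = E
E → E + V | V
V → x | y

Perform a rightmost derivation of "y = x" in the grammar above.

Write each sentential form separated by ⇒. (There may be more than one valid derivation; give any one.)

S ⇒ V = E ⇒ V = V ⇒ V = x ⇒ y = x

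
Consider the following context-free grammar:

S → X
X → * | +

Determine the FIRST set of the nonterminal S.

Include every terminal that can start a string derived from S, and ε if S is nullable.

We compute FIRST(S) using the standard algorithm.
FIRST(S) = {*, +}
FIRST(X) = {*, +}
Therefore, FIRST(S) = {*, +}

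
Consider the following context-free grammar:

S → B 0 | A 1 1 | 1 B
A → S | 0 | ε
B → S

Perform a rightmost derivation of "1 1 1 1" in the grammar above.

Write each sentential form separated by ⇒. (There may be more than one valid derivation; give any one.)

S ⇒ A 1 1 ⇒ S 1 1 ⇒ A 1 1 1 1 ⇒ 1 1 1 1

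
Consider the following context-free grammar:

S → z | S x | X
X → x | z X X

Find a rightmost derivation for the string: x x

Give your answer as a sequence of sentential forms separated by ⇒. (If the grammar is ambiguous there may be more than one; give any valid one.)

S ⇒ S x ⇒ X x ⇒ x x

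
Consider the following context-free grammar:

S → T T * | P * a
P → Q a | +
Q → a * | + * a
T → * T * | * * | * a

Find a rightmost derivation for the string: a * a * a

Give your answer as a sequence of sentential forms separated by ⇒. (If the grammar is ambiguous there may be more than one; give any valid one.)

S ⇒ P * a ⇒ Q a * a ⇒ a * a * a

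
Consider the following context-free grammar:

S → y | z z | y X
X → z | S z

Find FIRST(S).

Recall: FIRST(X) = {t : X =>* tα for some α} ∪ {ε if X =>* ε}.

We compute FIRST(S) using the standard algorithm.
FIRST(S) = {y, z}
FIRST(X) = {y, z}
Therefore, FIRST(S) = {y, z}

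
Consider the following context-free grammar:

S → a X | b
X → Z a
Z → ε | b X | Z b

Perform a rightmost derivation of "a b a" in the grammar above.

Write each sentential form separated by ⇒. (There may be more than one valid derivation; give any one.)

S ⇒ a X ⇒ a Z a ⇒ a Z b a ⇒ a b a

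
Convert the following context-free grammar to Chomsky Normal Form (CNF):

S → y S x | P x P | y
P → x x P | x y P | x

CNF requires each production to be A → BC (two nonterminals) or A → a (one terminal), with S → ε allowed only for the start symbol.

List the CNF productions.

TY → y; TX → x; S → y; P → x; S → TY X0; X0 → S TX; S → P X1; X1 → TX P; P → TX X2; X2 → TX P; P → TX X3; X3 → TY P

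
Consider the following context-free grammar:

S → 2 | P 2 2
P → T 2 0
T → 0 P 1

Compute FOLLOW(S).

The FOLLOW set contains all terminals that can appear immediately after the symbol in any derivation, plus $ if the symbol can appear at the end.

We compute FOLLOW(S) using the standard algorithm.
FOLLOW(S) starts with {$}.
FIRST(P) = {0}
FIRST(S) = {0, 2}
FIRST(T) = {0}
FOLLOW(P) = {1, 2}
FOLLOW(S) = {$}
FOLLOW(T) = {2}
Therefore, FOLLOW(S) = {$}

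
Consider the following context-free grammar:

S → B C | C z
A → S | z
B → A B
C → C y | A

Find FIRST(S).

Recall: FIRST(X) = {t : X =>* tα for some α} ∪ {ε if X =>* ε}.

We compute FIRST(S) using the standard algorithm.
FIRST(A) = {z}
FIRST(B) = {z}
FIRST(C) = {z}
FIRST(S) = {z}
Therefore, FIRST(S) = {z}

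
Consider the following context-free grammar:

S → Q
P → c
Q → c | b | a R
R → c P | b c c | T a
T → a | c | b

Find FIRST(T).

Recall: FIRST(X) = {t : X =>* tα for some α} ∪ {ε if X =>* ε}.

We compute FIRST(T) using the standard algorithm.
FIRST(P) = {c}
FIRST(Q) = {a, b, c}
FIRST(R) = {a, b, c}
FIRST(S) = {a, b, c}
FIRST(T) = {a, b, c}
Therefore, FIRST(T) = {a, b, c}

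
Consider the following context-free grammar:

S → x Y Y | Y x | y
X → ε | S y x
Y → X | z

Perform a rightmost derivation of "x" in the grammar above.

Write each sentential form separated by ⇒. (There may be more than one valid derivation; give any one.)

S ⇒ Y x ⇒ X x ⇒ x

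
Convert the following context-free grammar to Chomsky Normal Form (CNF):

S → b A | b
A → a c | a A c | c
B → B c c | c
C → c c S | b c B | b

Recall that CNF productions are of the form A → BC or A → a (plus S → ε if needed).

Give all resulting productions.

TB → b; S → b; TA → a; TC → c; A → c; B → c; C → b; S → TB A; A → TA TC; A → TA X0; X0 → A TC; B → B X1; X1 → TC TC; C → TC X2; X2 → TC S; C → TB X3; X3 → TC B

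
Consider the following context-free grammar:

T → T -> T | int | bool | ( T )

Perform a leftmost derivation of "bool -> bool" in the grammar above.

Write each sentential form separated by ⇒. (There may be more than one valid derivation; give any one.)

T ⇒ T -> T ⇒ bool -> T ⇒ bool -> bool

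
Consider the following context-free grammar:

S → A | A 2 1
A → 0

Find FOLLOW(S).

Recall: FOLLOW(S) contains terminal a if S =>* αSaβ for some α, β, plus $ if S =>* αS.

We compute FOLLOW(S) using the standard algorithm.
FOLLOW(S) starts with {$}.
FIRST(A) = {0}
FIRST(S) = {0}
FOLLOW(A) = {$, 2}
FOLLOW(S) = {$}
Therefore, FOLLOW(S) = {$}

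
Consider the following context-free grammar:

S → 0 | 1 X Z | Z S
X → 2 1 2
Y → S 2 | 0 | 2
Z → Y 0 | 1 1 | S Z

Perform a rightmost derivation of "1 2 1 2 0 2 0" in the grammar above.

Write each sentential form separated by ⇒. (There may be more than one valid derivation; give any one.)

S ⇒ 1 X Z ⇒ 1 X Y 0 ⇒ 1 X S 2 0 ⇒ 1 X 0 2 0 ⇒ 1 2 1 2 0 2 0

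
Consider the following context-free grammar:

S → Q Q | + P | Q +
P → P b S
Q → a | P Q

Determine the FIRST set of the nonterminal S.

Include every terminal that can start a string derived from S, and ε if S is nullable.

We compute FIRST(S) using the standard algorithm.
FIRST(P) = {}
FIRST(Q) = {a}
FIRST(S) = {+, a}
Therefore, FIRST(S) = {+, a}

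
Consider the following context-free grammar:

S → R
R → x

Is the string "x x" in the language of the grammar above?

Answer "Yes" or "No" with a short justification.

No - no valid derivation exists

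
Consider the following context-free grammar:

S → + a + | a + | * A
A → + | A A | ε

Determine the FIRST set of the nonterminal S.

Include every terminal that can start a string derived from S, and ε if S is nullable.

We compute FIRST(S) using the standard algorithm.
FIRST(A) = {+, ε}
FIRST(S) = {*, +, a}
Therefore, FIRST(S) = {*, +, a}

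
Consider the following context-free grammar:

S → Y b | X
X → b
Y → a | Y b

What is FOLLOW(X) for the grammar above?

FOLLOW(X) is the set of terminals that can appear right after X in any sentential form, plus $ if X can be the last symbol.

We compute FOLLOW(X) using the standard algorithm.
FOLLOW(S) starts with {$}.
FIRST(S) = {a, b}
FIRST(X) = {b}
FIRST(Y) = {a}
FOLLOW(S) = {$}
FOLLOW(X) = {$}
FOLLOW(Y) = {b}
Therefore, FOLLOW(X) = {$}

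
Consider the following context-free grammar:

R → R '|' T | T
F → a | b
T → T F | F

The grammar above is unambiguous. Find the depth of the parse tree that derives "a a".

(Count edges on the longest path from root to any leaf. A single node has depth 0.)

4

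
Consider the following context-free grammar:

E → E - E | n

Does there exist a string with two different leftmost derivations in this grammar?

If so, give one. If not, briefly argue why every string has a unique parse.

Yes - the string 'n - n - n - n - n' has two distinct leftmost derivations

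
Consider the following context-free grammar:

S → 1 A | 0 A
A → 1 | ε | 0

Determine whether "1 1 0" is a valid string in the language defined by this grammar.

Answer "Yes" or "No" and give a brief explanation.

No - no valid derivation exists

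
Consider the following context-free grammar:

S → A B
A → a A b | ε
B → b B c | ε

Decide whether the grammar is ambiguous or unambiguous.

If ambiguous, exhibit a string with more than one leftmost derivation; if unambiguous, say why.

Unambiguous - every string in the language has a unique leftmost derivation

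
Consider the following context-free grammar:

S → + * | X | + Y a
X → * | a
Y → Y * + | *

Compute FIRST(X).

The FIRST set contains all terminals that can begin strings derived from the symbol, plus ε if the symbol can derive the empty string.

We compute FIRST(X) using the standard algorithm.
FIRST(S) = {*, +, a}
FIRST(X) = {*, a}
FIRST(Y) = {*}
Therefore, FIRST(X) = {*, a}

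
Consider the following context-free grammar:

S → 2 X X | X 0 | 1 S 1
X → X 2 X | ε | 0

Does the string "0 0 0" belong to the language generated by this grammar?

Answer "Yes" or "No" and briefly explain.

No - no valid derivation exists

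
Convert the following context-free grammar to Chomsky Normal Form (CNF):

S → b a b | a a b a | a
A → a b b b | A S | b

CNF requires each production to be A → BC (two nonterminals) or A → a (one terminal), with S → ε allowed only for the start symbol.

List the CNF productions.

TB → b; TA → a; S → a; A → b; S → TB X0; X0 → TA TB; S → TA X1; X1 → TA X2; X2 → TB TA; A → TA X3; X3 → TB X4; X4 → TB TB; A → A S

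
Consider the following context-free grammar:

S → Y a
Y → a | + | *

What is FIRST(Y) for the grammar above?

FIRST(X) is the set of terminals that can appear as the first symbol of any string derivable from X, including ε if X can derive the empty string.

We compute FIRST(Y) using the standard algorithm.
FIRST(S) = {*, +, a}
FIRST(Y) = {*, +, a}
Therefore, FIRST(Y) = {*, +, a}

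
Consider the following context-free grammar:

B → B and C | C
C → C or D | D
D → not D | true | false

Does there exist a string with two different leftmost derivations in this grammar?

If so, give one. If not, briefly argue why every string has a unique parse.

No - every string in the language has a unique leftmost derivation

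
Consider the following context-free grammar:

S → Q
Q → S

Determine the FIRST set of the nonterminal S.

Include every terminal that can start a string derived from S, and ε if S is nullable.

We compute FIRST(S) using the standard algorithm.
FIRST(Q) = {}
FIRST(S) = {}
Therefore, FIRST(S) = {}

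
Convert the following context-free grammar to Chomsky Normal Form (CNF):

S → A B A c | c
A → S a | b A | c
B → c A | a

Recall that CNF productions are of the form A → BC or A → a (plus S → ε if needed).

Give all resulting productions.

TC → c; S → c; TA → a; TB → b; A → c; B → a; S → A X0; X0 → B X1; X1 → A TC; A → S TA; A → TB A; B → TC A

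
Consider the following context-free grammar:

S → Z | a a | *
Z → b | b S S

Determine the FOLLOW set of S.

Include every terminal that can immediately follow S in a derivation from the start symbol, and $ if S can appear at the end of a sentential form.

We compute FOLLOW(S) using the standard algorithm.
FOLLOW(S) starts with {$}.
FIRST(S) = {*, a, b}
FIRST(Z) = {b}
FOLLOW(S) = {$, *, a, b}
FOLLOW(Z) = {$, *, a, b}
Therefore, FOLLOW(S) = {$, *, a, b}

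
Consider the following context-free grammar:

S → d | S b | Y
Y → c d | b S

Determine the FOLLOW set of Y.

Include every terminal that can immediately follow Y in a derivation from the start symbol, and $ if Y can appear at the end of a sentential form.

We compute FOLLOW(Y) using the standard algorithm.
FOLLOW(S) starts with {$}.
FIRST(S) = {b, c, d}
FIRST(Y) = {b, c}
FOLLOW(S) = {$, b}
FOLLOW(Y) = {$, b}
Therefore, FOLLOW(Y) = {$, b}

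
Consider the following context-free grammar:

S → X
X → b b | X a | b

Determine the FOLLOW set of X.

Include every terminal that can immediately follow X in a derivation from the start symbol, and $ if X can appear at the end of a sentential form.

We compute FOLLOW(X) using the standard algorithm.
FOLLOW(S) starts with {$}.
FIRST(S) = {b}
FIRST(X) = {b}
FOLLOW(S) = {$}
FOLLOW(X) = {$, a}
Therefore, FOLLOW(X) = {$, a}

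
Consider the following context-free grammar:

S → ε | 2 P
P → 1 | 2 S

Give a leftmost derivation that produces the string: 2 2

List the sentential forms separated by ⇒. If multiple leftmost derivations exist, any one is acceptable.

S ⇒ 2 P ⇒ 2 2 S ⇒ 2 2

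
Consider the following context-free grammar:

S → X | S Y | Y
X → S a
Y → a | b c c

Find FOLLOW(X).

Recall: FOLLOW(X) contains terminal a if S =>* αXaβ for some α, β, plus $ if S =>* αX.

We compute FOLLOW(X) using the standard algorithm.
FOLLOW(S) starts with {$}.
FIRST(S) = {a, b}
FIRST(X) = {a, b}
FIRST(Y) = {a, b}
FOLLOW(S) = {$, a, b}
FOLLOW(X) = {$, a, b}
FOLLOW(Y) = {$, a, b}
Therefore, FOLLOW(X) = {$, a, b}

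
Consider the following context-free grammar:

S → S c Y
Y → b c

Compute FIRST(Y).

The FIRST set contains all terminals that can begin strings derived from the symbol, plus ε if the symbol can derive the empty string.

We compute FIRST(Y) using the standard algorithm.
FIRST(S) = {}
FIRST(Y) = {b}
Therefore, FIRST(Y) = {b}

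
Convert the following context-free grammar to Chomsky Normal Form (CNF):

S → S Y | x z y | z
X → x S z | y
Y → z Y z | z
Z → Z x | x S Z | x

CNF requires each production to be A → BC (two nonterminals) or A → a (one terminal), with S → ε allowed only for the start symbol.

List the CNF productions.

TX → x; TZ → z; TY → y; S → z; X → y; Y → z; Z → x; S → S Y; S → TX X0; X0 → TZ TY; X → TX X1; X1 → S TZ; Y → TZ X2; X2 → Y TZ; Z → Z TX; Z → TX X3; X3 → S Z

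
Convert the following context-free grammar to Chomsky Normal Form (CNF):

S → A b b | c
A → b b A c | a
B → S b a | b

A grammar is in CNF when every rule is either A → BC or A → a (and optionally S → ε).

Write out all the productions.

TB → b; S → c; TC → c; A → a; TA → a; B → b; S → A X0; X0 → TB TB; A → TB X1; X1 → TB X2; X2 → A TC; B → S X3; X3 → TB TA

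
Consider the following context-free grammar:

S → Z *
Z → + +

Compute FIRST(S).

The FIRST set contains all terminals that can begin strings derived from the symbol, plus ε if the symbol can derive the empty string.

We compute FIRST(S) using the standard algorithm.
FIRST(S) = {+}
FIRST(Z) = {+}
Therefore, FIRST(S) = {+}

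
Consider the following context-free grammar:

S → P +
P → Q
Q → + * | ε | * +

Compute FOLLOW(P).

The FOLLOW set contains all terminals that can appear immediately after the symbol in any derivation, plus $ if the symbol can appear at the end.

We compute FOLLOW(P) using the standard algorithm.
FOLLOW(S) starts with {$}.
FIRST(P) = {*, +, ε}
FIRST(Q) = {*, +, ε}
FIRST(S) = {*, +}
FOLLOW(P) = {+}
FOLLOW(Q) = {+}
FOLLOW(S) = {$}
Therefore, FOLLOW(P) = {+}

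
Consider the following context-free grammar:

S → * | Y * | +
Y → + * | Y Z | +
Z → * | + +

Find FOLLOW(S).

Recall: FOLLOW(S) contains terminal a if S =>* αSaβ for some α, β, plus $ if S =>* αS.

We compute FOLLOW(S) using the standard algorithm.
FOLLOW(S) starts with {$}.
FIRST(S) = {*, +}
FIRST(Y) = {+}
FIRST(Z) = {*, +}
FOLLOW(S) = {$}
FOLLOW(Y) = {*, +}
FOLLOW(Z) = {*, +}
Therefore, FOLLOW(S) = {$}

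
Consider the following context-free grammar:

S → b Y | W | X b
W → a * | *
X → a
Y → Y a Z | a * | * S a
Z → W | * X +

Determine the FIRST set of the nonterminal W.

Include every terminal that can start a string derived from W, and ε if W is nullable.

We compute FIRST(W) using the standard algorithm.
FIRST(S) = {*, a, b}
FIRST(W) = {*, a}
FIRST(X) = {a}
FIRST(Y) = {*, a}
FIRST(Z) = {*, a}
Therefore, FIRST(W) = {*, a}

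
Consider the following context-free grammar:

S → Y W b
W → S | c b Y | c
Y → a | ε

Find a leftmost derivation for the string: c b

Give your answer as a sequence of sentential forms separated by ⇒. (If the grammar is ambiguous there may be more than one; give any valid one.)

S ⇒ Y W b ⇒ W b ⇒ c b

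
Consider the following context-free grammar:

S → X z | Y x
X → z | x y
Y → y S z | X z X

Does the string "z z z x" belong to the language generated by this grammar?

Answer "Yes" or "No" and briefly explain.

Yes - a valid derivation exists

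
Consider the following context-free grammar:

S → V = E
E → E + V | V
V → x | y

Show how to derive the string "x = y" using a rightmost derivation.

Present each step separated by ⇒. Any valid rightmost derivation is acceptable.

S ⇒ V = E ⇒ V = V ⇒ V = y ⇒ x = y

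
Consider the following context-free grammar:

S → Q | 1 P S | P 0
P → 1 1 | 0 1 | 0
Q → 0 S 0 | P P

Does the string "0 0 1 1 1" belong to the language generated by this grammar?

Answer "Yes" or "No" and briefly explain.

No - no valid derivation exists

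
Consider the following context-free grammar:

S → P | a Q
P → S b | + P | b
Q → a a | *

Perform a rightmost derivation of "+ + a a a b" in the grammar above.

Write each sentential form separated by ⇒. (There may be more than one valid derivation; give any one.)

S ⇒ P ⇒ + P ⇒ + + P ⇒ + + S b ⇒ + + a Q b ⇒ + + a a a b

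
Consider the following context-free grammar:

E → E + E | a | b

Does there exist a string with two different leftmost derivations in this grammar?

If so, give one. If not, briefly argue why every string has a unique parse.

Yes - the string 'a + a + b + a + a' has two distinct leftmost derivations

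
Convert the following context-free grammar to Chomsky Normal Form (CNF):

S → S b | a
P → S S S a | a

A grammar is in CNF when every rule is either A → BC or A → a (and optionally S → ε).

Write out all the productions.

TB → b; S → a; TA → a; P → a; S → S TB; P → S X0; X0 → S X1; X1 → S TA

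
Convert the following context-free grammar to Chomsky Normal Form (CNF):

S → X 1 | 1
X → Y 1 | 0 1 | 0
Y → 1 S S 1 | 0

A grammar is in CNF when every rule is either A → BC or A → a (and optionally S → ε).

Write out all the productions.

T1 → 1; S → 1; T0 → 0; X → 0; Y → 0; S → X T1; X → Y T1; X → T0 T1; Y → T1 X0; X0 → S X1; X1 → S T1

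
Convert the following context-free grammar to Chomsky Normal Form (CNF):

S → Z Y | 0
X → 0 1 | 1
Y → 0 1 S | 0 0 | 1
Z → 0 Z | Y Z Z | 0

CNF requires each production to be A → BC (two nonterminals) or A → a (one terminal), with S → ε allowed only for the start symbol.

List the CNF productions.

S → 0; T0 → 0; T1 → 1; X → 1; Y → 1; Z → 0; S → Z Y; X → T0 T1; Y → T0 X0; X0 → T1 S; Y → T0 T0; Z → T0 Z; Z → Y X1; X1 → Z Z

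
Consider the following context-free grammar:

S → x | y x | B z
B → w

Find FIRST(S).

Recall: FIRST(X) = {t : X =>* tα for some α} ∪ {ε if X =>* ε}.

We compute FIRST(S) using the standard algorithm.
FIRST(B) = {w}
FIRST(S) = {w, x, y}
Therefore, FIRST(S) = {w, x, y}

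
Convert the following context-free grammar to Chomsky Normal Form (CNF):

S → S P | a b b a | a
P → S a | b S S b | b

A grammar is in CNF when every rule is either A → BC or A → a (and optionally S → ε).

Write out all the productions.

TA → a; TB → b; S → a; P → b; S → S P; S → TA X0; X0 → TB X1; X1 → TB TA; P → S TA; P → TB X2; X2 → S X3; X3 → S TB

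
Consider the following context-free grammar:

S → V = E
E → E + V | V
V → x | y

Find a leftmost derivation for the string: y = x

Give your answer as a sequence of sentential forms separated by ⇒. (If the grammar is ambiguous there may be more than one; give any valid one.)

S ⇒ V = E ⇒ y = E ⇒ y = V ⇒ y = x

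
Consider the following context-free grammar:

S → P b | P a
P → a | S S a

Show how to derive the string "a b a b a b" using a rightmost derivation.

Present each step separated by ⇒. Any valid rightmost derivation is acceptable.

S ⇒ P b ⇒ S S a b ⇒ S P b a b ⇒ S a b a b ⇒ P b a b a b ⇒ a b a b a b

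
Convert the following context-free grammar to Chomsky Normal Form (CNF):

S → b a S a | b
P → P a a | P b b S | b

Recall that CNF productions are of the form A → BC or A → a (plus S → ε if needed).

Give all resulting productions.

TB → b; TA → a; S → b; P → b; S → TB X0; X0 → TA X1; X1 → S TA; P → P X2; X2 → TA TA; P → P X3; X3 → TB X4; X4 → TB S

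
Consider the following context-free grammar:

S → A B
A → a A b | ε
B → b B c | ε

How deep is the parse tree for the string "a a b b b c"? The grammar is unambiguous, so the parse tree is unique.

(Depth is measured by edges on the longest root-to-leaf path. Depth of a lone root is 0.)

4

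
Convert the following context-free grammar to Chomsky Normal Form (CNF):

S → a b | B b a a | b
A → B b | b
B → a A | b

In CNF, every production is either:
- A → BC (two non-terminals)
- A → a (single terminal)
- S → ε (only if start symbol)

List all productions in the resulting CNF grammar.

TA → a; TB → b; S → b; A → b; B → b; S → TA TB; S → B X0; X0 → TB X1; X1 → TA TA; A → B TB; B → TA A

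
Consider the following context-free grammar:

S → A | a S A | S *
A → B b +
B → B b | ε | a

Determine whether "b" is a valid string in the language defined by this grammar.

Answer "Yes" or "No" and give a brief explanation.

No - no valid derivation exists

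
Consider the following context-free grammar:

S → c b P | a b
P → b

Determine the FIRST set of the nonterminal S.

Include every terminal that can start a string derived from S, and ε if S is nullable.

We compute FIRST(S) using the standard algorithm.
FIRST(P) = {b}
FIRST(S) = {a, c}
Therefore, FIRST(S) = {a, c}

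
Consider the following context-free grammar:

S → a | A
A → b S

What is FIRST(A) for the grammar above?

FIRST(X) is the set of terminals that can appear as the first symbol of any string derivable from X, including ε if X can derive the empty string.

We compute FIRST(A) using the standard algorithm.
FIRST(A) = {b}
FIRST(S) = {a, b}
Therefore, FIRST(A) = {b}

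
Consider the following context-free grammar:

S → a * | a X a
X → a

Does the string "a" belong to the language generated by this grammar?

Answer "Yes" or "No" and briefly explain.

No - no valid derivation exists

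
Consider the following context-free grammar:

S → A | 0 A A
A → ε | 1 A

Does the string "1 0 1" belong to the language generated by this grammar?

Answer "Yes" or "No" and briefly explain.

No - no valid derivation exists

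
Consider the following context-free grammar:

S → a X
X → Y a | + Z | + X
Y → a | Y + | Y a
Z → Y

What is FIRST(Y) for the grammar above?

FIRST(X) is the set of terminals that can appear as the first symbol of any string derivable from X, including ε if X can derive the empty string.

We compute FIRST(Y) using the standard algorithm.
FIRST(S) = {a}
FIRST(X) = {+, a}
FIRST(Y) = {a}
FIRST(Z) = {a}
Therefore, FIRST(Y) = {a}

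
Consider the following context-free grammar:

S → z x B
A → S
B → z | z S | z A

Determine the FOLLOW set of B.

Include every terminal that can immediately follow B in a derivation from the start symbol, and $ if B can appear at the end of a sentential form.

We compute FOLLOW(B) using the standard algorithm.
FOLLOW(S) starts with {$}.
FIRST(A) = {z}
FIRST(B) = {z}
FIRST(S) = {z}
FOLLOW(A) = {$}
FOLLOW(B) = {$}
FOLLOW(S) = {$}
Therefore, FOLLOW(B) = {$}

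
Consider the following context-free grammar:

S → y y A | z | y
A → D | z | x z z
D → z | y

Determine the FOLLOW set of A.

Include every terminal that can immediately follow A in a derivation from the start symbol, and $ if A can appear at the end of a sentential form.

We compute FOLLOW(A) using the standard algorithm.
FOLLOW(S) starts with {$}.
FIRST(A) = {x, y, z}
FIRST(D) = {y, z}
FIRST(S) = {y, z}
FOLLOW(A) = {$}
FOLLOW(D) = {$}
FOLLOW(S) = {$}
Therefore, FOLLOW(A) = {$}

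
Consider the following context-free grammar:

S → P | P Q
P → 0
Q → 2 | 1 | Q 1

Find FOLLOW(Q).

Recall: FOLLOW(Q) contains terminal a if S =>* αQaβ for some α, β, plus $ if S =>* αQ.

We compute FOLLOW(Q) using the standard algorithm.
FOLLOW(S) starts with {$}.
FIRST(P) = {0}
FIRST(Q) = {1, 2}
FIRST(S) = {0}
FOLLOW(P) = {$, 1, 2}
FOLLOW(Q) = {$, 1}
FOLLOW(S) = {$}
Therefore, FOLLOW(Q) = {$, 1}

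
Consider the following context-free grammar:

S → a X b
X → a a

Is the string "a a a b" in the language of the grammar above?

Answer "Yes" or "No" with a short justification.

Yes - a valid derivation exists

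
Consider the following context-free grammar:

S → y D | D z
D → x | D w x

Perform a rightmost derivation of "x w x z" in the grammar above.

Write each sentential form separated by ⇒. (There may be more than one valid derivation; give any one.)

S ⇒ D z ⇒ D w x z ⇒ x w x z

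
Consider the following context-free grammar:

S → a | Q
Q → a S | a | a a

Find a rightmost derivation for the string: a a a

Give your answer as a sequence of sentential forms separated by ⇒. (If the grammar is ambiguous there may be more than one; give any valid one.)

S ⇒ Q ⇒ a S ⇒ a Q ⇒ a a a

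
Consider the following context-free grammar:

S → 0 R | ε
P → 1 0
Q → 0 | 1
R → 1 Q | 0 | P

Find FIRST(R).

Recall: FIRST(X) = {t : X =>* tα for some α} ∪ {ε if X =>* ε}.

We compute FIRST(R) using the standard algorithm.
FIRST(P) = {1}
FIRST(Q) = {0, 1}
FIRST(R) = {0, 1}
FIRST(S) = {0, ε}
Therefore, FIRST(R) = {0, 1}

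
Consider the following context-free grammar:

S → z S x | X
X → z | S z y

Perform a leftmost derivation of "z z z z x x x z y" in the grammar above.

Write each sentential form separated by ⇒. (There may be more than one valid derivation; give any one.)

S ⇒ X ⇒ S z y ⇒ z S x z y ⇒ z z S x x z y ⇒ z z z S x x x z y ⇒ z z z X x x x z y ⇒ z z z z x x x z y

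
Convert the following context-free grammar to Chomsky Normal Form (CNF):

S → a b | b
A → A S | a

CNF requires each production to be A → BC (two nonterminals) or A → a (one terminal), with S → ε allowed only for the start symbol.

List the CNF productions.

TA → a; TB → b; S → b; A → a; S → TA TB; A → A S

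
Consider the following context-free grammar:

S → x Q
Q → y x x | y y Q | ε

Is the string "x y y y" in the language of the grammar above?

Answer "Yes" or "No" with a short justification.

No - no valid derivation exists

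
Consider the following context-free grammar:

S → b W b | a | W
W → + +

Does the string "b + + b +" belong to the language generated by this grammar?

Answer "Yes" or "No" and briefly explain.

No - no valid derivation exists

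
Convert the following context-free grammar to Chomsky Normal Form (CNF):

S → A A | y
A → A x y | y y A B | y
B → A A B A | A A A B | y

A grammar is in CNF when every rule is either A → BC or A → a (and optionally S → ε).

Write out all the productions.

S → y; TX → x; TY → y; A → y; B → y; S → A A; A → A X0; X0 → TX TY; A → TY X1; X1 → TY X2; X2 → A B; B → A X3; X3 → A X4; X4 → B A; B → A X5; X5 → A X6; X6 → A B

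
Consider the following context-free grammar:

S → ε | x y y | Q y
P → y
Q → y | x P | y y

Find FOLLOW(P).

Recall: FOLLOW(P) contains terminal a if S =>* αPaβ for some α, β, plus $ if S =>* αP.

We compute FOLLOW(P) using the standard algorithm.
FOLLOW(S) starts with {$}.
FIRST(P) = {y}
FIRST(Q) = {x, y}
FIRST(S) = {x, y, ε}
FOLLOW(P) = {y}
FOLLOW(Q) = {y}
FOLLOW(S) = {$}
Therefore, FOLLOW(P) = {y}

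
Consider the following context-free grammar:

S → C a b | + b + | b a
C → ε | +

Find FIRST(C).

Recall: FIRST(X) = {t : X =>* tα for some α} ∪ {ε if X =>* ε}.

We compute FIRST(C) using the standard algorithm.
FIRST(C) = {+, ε}
FIRST(S) = {+, a, b}
Therefore, FIRST(C) = {+, ε}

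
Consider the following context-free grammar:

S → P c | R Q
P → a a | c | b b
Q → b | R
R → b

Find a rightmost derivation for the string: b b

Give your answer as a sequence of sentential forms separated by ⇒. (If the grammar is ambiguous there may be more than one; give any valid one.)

S ⇒ R Q ⇒ R b ⇒ b b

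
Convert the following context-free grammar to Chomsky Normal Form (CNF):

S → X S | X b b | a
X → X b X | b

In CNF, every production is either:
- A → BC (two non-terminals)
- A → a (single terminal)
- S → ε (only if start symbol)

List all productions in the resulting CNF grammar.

TB → b; S → a; X → b; S → X S; S → X X0; X0 → TB TB; X → X X1; X1 → TB X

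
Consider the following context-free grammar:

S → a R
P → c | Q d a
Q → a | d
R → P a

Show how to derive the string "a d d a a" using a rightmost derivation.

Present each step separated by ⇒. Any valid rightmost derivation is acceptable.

S ⇒ a R ⇒ a P a ⇒ a Q d a a ⇒ a d d a a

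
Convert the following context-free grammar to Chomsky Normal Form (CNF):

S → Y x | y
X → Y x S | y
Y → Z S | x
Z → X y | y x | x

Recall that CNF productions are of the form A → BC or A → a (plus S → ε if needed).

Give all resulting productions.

TX → x; S → y; X → y; Y → x; TY → y; Z → x; S → Y TX; X → Y X0; X0 → TX S; Y → Z S; Z → X TY; Z → TY TX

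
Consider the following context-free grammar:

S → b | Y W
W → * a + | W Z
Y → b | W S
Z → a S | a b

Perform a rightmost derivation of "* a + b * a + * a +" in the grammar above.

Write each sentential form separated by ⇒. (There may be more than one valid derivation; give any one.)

S ⇒ Y W ⇒ Y * a + ⇒ W S * a + ⇒ W Y W * a + ⇒ W Y * a + * a + ⇒ W b * a + * a + ⇒ * a + b * a + * a +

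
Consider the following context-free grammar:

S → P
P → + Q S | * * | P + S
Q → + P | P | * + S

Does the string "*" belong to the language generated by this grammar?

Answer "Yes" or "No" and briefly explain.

No - no valid derivation exists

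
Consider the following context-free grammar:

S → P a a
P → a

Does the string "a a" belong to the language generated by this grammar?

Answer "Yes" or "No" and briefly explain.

No - no valid derivation exists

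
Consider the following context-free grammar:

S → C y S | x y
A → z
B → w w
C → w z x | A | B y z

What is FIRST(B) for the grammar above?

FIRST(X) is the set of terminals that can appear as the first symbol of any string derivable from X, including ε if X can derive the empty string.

We compute FIRST(B) using the standard algorithm.
FIRST(A) = {z}
FIRST(B) = {w}
FIRST(C) = {w, z}
FIRST(S) = {w, x, z}
Therefore, FIRST(B) = {w}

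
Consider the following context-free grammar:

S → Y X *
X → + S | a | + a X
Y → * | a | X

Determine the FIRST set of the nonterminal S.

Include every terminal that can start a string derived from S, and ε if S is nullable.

We compute FIRST(S) using the standard algorithm.
FIRST(S) = {*, +, a}
FIRST(X) = {+, a}
FIRST(Y) = {*, +, a}
Therefore, FIRST(S) = {*, +, a}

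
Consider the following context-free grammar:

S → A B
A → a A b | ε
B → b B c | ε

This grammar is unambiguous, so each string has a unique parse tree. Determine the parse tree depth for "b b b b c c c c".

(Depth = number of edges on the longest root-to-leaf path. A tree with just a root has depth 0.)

6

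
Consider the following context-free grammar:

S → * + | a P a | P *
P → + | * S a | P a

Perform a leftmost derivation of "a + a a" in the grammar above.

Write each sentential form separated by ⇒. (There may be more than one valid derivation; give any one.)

S ⇒ a P a ⇒ a P a a ⇒ a + a a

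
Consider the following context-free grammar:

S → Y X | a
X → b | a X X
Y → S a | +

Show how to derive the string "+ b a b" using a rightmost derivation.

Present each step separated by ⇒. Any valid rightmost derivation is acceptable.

S ⇒ Y X ⇒ Y b ⇒ S a b ⇒ Y X a b ⇒ Y b a b ⇒ + b a b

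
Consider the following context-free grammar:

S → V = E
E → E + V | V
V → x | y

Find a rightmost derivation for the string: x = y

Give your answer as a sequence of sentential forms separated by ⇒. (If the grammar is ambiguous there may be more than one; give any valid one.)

S ⇒ V = E ⇒ V = V ⇒ V = y ⇒ x = y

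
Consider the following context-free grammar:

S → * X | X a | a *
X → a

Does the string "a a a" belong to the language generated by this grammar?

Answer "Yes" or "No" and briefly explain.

No - no valid derivation exists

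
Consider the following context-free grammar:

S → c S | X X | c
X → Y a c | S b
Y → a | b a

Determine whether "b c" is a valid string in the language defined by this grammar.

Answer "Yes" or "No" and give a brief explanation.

No - no valid derivation exists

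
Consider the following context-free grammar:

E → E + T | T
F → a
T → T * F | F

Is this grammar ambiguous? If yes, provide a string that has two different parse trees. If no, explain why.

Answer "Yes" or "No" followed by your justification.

No - the grammar is unambiguous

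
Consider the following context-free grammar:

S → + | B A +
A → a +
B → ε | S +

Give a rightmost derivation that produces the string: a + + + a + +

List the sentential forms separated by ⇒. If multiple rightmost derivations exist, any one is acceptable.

S ⇒ B A + ⇒ B a + + ⇒ S + a + + ⇒ B A + + a + + ⇒ B a + + + a + + ⇒ a + + + a + +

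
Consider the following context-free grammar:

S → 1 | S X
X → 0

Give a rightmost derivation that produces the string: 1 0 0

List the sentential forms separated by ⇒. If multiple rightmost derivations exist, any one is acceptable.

S ⇒ S X ⇒ S 0 ⇒ S X 0 ⇒ S 0 0 ⇒ 1 0 0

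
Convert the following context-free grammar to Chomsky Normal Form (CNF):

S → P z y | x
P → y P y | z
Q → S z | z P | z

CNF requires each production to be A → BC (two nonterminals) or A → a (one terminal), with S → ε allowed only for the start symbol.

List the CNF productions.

TZ → z; TY → y; S → x; P → z; Q → z; S → P X0; X0 → TZ TY; P → TY X1; X1 → P TY; Q → S TZ; Q → TZ P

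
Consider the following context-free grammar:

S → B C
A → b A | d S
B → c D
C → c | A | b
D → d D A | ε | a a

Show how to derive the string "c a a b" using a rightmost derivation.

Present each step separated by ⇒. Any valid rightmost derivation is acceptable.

S ⇒ B C ⇒ B b ⇒ c D b ⇒ c a a b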